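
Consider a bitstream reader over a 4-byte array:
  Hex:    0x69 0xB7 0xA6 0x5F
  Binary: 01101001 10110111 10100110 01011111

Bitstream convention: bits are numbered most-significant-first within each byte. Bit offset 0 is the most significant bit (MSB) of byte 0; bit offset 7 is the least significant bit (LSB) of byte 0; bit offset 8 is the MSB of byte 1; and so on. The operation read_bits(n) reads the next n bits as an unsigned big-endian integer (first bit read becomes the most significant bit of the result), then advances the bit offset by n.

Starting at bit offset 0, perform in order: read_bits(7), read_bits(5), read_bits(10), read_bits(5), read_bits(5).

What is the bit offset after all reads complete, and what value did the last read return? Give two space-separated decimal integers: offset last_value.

Answer: 32 31

Derivation:
Read 1: bits[0:7] width=7 -> value=52 (bin 0110100); offset now 7 = byte 0 bit 7; 25 bits remain
Read 2: bits[7:12] width=5 -> value=27 (bin 11011); offset now 12 = byte 1 bit 4; 20 bits remain
Read 3: bits[12:22] width=10 -> value=489 (bin 0111101001); offset now 22 = byte 2 bit 6; 10 bits remain
Read 4: bits[22:27] width=5 -> value=18 (bin 10010); offset now 27 = byte 3 bit 3; 5 bits remain
Read 5: bits[27:32] width=5 -> value=31 (bin 11111); offset now 32 = byte 4 bit 0; 0 bits remain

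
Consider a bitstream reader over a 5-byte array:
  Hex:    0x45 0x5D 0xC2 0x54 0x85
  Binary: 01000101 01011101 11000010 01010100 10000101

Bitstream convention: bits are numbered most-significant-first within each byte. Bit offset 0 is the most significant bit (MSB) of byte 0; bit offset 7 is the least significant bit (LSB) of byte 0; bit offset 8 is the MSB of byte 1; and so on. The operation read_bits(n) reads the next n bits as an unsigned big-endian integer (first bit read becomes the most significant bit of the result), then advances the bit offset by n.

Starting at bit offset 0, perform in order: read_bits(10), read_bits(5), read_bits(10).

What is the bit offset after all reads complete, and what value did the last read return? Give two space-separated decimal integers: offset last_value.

Answer: 25 900

Derivation:
Read 1: bits[0:10] width=10 -> value=277 (bin 0100010101); offset now 10 = byte 1 bit 2; 30 bits remain
Read 2: bits[10:15] width=5 -> value=14 (bin 01110); offset now 15 = byte 1 bit 7; 25 bits remain
Read 3: bits[15:25] width=10 -> value=900 (bin 1110000100); offset now 25 = byte 3 bit 1; 15 bits remain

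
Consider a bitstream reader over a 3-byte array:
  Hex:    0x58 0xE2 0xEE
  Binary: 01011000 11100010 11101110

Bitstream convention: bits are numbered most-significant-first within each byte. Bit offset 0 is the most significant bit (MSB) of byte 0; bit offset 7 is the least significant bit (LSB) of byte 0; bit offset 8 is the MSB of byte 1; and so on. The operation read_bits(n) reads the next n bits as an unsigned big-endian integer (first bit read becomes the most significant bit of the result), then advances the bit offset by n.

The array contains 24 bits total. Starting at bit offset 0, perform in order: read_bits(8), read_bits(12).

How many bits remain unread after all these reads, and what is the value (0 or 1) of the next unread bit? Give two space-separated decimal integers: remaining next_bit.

Answer: 4 1

Derivation:
Read 1: bits[0:8] width=8 -> value=88 (bin 01011000); offset now 8 = byte 1 bit 0; 16 bits remain
Read 2: bits[8:20] width=12 -> value=3630 (bin 111000101110); offset now 20 = byte 2 bit 4; 4 bits remain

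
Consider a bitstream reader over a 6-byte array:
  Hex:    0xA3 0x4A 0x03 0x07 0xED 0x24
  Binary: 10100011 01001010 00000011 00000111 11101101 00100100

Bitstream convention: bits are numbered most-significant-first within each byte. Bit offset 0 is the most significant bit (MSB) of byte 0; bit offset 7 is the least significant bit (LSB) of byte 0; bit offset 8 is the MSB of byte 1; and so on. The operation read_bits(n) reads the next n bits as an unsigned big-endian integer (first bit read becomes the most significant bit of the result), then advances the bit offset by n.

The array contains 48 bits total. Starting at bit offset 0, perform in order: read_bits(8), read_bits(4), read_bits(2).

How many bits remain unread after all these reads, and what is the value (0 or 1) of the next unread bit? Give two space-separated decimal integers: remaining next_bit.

Answer: 34 1

Derivation:
Read 1: bits[0:8] width=8 -> value=163 (bin 10100011); offset now 8 = byte 1 bit 0; 40 bits remain
Read 2: bits[8:12] width=4 -> value=4 (bin 0100); offset now 12 = byte 1 bit 4; 36 bits remain
Read 3: bits[12:14] width=2 -> value=2 (bin 10); offset now 14 = byte 1 bit 6; 34 bits remain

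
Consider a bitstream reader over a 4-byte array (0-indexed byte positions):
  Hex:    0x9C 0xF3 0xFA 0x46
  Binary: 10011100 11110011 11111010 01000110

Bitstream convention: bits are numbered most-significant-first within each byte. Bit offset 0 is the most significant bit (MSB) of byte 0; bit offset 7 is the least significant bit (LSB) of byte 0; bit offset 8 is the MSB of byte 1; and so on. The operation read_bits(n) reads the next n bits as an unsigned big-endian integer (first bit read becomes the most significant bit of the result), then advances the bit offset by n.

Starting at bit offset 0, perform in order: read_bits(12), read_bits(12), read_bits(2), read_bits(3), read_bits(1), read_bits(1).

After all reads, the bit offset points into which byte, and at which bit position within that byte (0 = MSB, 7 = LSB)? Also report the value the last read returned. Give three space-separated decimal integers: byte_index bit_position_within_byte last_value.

Read 1: bits[0:12] width=12 -> value=2511 (bin 100111001111); offset now 12 = byte 1 bit 4; 20 bits remain
Read 2: bits[12:24] width=12 -> value=1018 (bin 001111111010); offset now 24 = byte 3 bit 0; 8 bits remain
Read 3: bits[24:26] width=2 -> value=1 (bin 01); offset now 26 = byte 3 bit 2; 6 bits remain
Read 4: bits[26:29] width=3 -> value=0 (bin 000); offset now 29 = byte 3 bit 5; 3 bits remain
Read 5: bits[29:30] width=1 -> value=1 (bin 1); offset now 30 = byte 3 bit 6; 2 bits remain
Read 6: bits[30:31] width=1 -> value=1 (bin 1); offset now 31 = byte 3 bit 7; 1 bits remain

Answer: 3 7 1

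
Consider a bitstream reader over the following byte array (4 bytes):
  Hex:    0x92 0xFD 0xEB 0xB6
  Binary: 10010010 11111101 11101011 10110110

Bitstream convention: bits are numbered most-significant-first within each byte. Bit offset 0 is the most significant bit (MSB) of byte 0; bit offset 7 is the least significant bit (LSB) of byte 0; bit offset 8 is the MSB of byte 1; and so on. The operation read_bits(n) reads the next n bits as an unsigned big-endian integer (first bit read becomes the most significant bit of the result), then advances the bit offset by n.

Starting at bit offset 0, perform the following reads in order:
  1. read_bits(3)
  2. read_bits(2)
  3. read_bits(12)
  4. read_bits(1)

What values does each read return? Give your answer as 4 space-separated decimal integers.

Read 1: bits[0:3] width=3 -> value=4 (bin 100); offset now 3 = byte 0 bit 3; 29 bits remain
Read 2: bits[3:5] width=2 -> value=2 (bin 10); offset now 5 = byte 0 bit 5; 27 bits remain
Read 3: bits[5:17] width=12 -> value=1531 (bin 010111111011); offset now 17 = byte 2 bit 1; 15 bits remain
Read 4: bits[17:18] width=1 -> value=1 (bin 1); offset now 18 = byte 2 bit 2; 14 bits remain

Answer: 4 2 1531 1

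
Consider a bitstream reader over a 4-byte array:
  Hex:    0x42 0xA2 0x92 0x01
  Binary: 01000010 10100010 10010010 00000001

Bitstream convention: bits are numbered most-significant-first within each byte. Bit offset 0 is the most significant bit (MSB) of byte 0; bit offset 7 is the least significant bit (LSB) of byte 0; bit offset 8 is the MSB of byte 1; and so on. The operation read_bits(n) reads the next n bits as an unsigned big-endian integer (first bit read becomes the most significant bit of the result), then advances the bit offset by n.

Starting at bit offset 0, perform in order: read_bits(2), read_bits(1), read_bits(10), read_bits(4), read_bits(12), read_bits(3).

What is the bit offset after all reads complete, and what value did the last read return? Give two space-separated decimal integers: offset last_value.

Read 1: bits[0:2] width=2 -> value=1 (bin 01); offset now 2 = byte 0 bit 2; 30 bits remain
Read 2: bits[2:3] width=1 -> value=0 (bin 0); offset now 3 = byte 0 bit 3; 29 bits remain
Read 3: bits[3:13] width=10 -> value=84 (bin 0001010100); offset now 13 = byte 1 bit 5; 19 bits remain
Read 4: bits[13:17] width=4 -> value=5 (bin 0101); offset now 17 = byte 2 bit 1; 15 bits remain
Read 5: bits[17:29] width=12 -> value=576 (bin 001001000000); offset now 29 = byte 3 bit 5; 3 bits remain
Read 6: bits[29:32] width=3 -> value=1 (bin 001); offset now 32 = byte 4 bit 0; 0 bits remain

Answer: 32 1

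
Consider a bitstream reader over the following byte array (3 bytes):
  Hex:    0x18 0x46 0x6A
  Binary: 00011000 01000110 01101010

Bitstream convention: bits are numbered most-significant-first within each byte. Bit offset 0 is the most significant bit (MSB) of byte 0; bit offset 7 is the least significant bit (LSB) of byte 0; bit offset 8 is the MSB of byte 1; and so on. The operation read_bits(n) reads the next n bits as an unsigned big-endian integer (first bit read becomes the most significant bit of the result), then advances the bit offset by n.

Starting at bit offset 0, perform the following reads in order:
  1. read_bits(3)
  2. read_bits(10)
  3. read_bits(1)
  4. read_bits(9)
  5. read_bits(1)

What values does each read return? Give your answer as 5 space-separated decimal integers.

Read 1: bits[0:3] width=3 -> value=0 (bin 000); offset now 3 = byte 0 bit 3; 21 bits remain
Read 2: bits[3:13] width=10 -> value=776 (bin 1100001000); offset now 13 = byte 1 bit 5; 11 bits remain
Read 3: bits[13:14] width=1 -> value=1 (bin 1); offset now 14 = byte 1 bit 6; 10 bits remain
Read 4: bits[14:23] width=9 -> value=309 (bin 100110101); offset now 23 = byte 2 bit 7; 1 bits remain
Read 5: bits[23:24] width=1 -> value=0 (bin 0); offset now 24 = byte 3 bit 0; 0 bits remain

Answer: 0 776 1 309 0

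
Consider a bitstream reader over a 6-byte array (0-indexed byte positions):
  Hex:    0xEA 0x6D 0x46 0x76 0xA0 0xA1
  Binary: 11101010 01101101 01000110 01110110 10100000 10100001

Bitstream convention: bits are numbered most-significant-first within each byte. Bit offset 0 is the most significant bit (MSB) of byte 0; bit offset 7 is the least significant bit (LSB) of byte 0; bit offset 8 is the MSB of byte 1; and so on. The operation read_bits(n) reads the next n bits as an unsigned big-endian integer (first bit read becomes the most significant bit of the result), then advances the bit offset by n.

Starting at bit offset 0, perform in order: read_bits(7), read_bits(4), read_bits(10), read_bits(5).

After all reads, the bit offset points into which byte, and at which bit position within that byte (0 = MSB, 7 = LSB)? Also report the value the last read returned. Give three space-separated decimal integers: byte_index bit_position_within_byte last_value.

Answer: 3 2 25

Derivation:
Read 1: bits[0:7] width=7 -> value=117 (bin 1110101); offset now 7 = byte 0 bit 7; 41 bits remain
Read 2: bits[7:11] width=4 -> value=3 (bin 0011); offset now 11 = byte 1 bit 3; 37 bits remain
Read 3: bits[11:21] width=10 -> value=424 (bin 0110101000); offset now 21 = byte 2 bit 5; 27 bits remain
Read 4: bits[21:26] width=5 -> value=25 (bin 11001); offset now 26 = byte 3 bit 2; 22 bits remain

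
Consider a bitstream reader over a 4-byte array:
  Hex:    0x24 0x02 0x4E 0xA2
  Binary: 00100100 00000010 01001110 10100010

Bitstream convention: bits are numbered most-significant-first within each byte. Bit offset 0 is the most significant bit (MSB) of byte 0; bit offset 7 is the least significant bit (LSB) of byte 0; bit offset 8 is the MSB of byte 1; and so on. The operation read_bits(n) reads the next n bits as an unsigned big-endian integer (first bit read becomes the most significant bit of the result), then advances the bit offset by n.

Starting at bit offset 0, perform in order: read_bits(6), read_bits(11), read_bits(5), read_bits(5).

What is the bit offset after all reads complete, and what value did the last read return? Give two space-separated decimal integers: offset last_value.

Answer: 27 21

Derivation:
Read 1: bits[0:6] width=6 -> value=9 (bin 001001); offset now 6 = byte 0 bit 6; 26 bits remain
Read 2: bits[6:17] width=11 -> value=4 (bin 00000000100); offset now 17 = byte 2 bit 1; 15 bits remain
Read 3: bits[17:22] width=5 -> value=19 (bin 10011); offset now 22 = byte 2 bit 6; 10 bits remain
Read 4: bits[22:27] width=5 -> value=21 (bin 10101); offset now 27 = byte 3 bit 3; 5 bits remain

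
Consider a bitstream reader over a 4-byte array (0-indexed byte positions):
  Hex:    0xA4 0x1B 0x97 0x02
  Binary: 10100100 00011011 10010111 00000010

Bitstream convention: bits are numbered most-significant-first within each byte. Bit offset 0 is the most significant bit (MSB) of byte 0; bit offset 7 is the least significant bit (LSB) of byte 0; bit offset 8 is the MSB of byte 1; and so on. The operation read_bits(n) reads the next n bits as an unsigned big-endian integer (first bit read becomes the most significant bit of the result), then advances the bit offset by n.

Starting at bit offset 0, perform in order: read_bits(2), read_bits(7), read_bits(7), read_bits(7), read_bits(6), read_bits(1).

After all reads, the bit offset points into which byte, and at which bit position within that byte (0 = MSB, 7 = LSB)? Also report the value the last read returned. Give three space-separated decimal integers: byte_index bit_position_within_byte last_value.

Read 1: bits[0:2] width=2 -> value=2 (bin 10); offset now 2 = byte 0 bit 2; 30 bits remain
Read 2: bits[2:9] width=7 -> value=72 (bin 1001000); offset now 9 = byte 1 bit 1; 23 bits remain
Read 3: bits[9:16] width=7 -> value=27 (bin 0011011); offset now 16 = byte 2 bit 0; 16 bits remain
Read 4: bits[16:23] width=7 -> value=75 (bin 1001011); offset now 23 = byte 2 bit 7; 9 bits remain
Read 5: bits[23:29] width=6 -> value=32 (bin 100000); offset now 29 = byte 3 bit 5; 3 bits remain
Read 6: bits[29:30] width=1 -> value=0 (bin 0); offset now 30 = byte 3 bit 6; 2 bits remain

Answer: 3 6 0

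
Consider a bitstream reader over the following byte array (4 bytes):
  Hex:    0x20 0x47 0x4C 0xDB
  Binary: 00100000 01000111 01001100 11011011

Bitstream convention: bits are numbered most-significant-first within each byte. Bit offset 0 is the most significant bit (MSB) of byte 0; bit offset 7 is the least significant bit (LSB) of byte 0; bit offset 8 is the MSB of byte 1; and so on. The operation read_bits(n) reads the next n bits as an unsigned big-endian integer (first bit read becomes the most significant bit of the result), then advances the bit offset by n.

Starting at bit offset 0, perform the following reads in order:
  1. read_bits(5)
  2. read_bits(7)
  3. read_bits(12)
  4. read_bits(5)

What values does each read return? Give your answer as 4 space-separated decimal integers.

Answer: 4 4 1868 27

Derivation:
Read 1: bits[0:5] width=5 -> value=4 (bin 00100); offset now 5 = byte 0 bit 5; 27 bits remain
Read 2: bits[5:12] width=7 -> value=4 (bin 0000100); offset now 12 = byte 1 bit 4; 20 bits remain
Read 3: bits[12:24] width=12 -> value=1868 (bin 011101001100); offset now 24 = byte 3 bit 0; 8 bits remain
Read 4: bits[24:29] width=5 -> value=27 (bin 11011); offset now 29 = byte 3 bit 5; 3 bits remain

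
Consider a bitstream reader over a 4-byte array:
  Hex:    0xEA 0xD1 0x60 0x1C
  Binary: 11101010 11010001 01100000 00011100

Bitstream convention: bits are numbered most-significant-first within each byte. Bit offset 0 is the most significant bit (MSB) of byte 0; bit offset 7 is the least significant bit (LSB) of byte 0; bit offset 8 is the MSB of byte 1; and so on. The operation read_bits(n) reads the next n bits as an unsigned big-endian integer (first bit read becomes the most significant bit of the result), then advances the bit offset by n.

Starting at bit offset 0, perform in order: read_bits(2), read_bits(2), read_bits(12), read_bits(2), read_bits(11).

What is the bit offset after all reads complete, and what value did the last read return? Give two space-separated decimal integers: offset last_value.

Read 1: bits[0:2] width=2 -> value=3 (bin 11); offset now 2 = byte 0 bit 2; 30 bits remain
Read 2: bits[2:4] width=2 -> value=2 (bin 10); offset now 4 = byte 0 bit 4; 28 bits remain
Read 3: bits[4:16] width=12 -> value=2769 (bin 101011010001); offset now 16 = byte 2 bit 0; 16 bits remain
Read 4: bits[16:18] width=2 -> value=1 (bin 01); offset now 18 = byte 2 bit 2; 14 bits remain
Read 5: bits[18:29] width=11 -> value=1027 (bin 10000000011); offset now 29 = byte 3 bit 5; 3 bits remain

Answer: 29 1027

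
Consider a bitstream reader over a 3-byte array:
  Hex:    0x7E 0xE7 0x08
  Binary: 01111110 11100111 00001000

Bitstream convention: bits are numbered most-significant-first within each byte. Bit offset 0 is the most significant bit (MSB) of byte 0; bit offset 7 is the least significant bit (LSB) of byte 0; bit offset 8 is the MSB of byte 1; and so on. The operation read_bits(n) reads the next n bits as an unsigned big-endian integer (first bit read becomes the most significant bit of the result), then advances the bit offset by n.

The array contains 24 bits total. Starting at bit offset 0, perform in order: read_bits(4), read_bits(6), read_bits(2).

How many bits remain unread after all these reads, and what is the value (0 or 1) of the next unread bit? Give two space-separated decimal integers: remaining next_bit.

Answer: 12 0

Derivation:
Read 1: bits[0:4] width=4 -> value=7 (bin 0111); offset now 4 = byte 0 bit 4; 20 bits remain
Read 2: bits[4:10] width=6 -> value=59 (bin 111011); offset now 10 = byte 1 bit 2; 14 bits remain
Read 3: bits[10:12] width=2 -> value=2 (bin 10); offset now 12 = byte 1 bit 4; 12 bits remain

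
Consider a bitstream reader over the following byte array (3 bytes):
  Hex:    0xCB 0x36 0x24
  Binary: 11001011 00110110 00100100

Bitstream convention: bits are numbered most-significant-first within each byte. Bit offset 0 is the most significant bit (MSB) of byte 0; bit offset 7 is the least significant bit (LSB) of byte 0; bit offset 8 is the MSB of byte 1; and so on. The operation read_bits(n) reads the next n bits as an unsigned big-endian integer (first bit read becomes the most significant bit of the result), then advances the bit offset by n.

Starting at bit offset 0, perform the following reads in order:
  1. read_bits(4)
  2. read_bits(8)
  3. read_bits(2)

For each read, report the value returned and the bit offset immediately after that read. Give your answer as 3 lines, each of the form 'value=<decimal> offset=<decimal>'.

Read 1: bits[0:4] width=4 -> value=12 (bin 1100); offset now 4 = byte 0 bit 4; 20 bits remain
Read 2: bits[4:12] width=8 -> value=179 (bin 10110011); offset now 12 = byte 1 bit 4; 12 bits remain
Read 3: bits[12:14] width=2 -> value=1 (bin 01); offset now 14 = byte 1 bit 6; 10 bits remain

Answer: value=12 offset=4
value=179 offset=12
value=1 offset=14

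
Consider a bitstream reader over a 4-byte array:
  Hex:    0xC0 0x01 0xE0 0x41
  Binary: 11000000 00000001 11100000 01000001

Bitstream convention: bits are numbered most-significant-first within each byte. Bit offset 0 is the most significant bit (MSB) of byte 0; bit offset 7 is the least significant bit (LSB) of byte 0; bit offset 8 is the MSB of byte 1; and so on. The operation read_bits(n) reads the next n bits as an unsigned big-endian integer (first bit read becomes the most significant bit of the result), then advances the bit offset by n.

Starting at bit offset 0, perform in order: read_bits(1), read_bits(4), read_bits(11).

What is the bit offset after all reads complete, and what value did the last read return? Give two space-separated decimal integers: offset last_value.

Answer: 16 1

Derivation:
Read 1: bits[0:1] width=1 -> value=1 (bin 1); offset now 1 = byte 0 bit 1; 31 bits remain
Read 2: bits[1:5] width=4 -> value=8 (bin 1000); offset now 5 = byte 0 bit 5; 27 bits remain
Read 3: bits[5:16] width=11 -> value=1 (bin 00000000001); offset now 16 = byte 2 bit 0; 16 bits remain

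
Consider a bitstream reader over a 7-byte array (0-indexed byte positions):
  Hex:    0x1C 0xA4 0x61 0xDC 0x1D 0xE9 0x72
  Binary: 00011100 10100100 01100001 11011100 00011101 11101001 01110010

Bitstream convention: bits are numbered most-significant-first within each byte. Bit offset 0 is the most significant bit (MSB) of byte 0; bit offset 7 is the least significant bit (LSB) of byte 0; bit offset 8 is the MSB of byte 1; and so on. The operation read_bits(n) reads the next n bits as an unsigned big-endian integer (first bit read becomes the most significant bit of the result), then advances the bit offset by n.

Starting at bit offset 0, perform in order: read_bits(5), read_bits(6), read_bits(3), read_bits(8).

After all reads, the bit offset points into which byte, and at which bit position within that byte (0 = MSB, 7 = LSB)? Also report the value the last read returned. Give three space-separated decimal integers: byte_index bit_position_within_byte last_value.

Read 1: bits[0:5] width=5 -> value=3 (bin 00011); offset now 5 = byte 0 bit 5; 51 bits remain
Read 2: bits[5:11] width=6 -> value=37 (bin 100101); offset now 11 = byte 1 bit 3; 45 bits remain
Read 3: bits[11:14] width=3 -> value=1 (bin 001); offset now 14 = byte 1 bit 6; 42 bits remain
Read 4: bits[14:22] width=8 -> value=24 (bin 00011000); offset now 22 = byte 2 bit 6; 34 bits remain

Answer: 2 6 24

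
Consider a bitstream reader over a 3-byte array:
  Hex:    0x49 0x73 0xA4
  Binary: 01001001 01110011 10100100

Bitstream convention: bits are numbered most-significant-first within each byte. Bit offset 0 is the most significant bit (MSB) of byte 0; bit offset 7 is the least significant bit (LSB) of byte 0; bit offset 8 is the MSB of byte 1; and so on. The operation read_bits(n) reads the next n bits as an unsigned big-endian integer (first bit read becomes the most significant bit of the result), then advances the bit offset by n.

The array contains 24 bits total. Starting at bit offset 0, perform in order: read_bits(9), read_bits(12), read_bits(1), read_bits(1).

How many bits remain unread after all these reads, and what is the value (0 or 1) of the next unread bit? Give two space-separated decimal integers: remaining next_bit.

Answer: 1 0

Derivation:
Read 1: bits[0:9] width=9 -> value=146 (bin 010010010); offset now 9 = byte 1 bit 1; 15 bits remain
Read 2: bits[9:21] width=12 -> value=3700 (bin 111001110100); offset now 21 = byte 2 bit 5; 3 bits remain
Read 3: bits[21:22] width=1 -> value=1 (bin 1); offset now 22 = byte 2 bit 6; 2 bits remain
Read 4: bits[22:23] width=1 -> value=0 (bin 0); offset now 23 = byte 2 bit 7; 1 bits remain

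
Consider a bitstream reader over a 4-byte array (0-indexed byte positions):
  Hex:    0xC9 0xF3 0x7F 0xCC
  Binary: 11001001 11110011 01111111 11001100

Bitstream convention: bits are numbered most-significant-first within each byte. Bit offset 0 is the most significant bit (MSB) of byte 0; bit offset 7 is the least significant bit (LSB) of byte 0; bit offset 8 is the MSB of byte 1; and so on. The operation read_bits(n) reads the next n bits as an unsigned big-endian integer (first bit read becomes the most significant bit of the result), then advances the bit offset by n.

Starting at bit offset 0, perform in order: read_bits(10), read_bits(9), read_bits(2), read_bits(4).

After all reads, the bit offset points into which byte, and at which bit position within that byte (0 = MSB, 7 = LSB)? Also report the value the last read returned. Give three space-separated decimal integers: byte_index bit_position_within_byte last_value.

Read 1: bits[0:10] width=10 -> value=807 (bin 1100100111); offset now 10 = byte 1 bit 2; 22 bits remain
Read 2: bits[10:19] width=9 -> value=411 (bin 110011011); offset now 19 = byte 2 bit 3; 13 bits remain
Read 3: bits[19:21] width=2 -> value=3 (bin 11); offset now 21 = byte 2 bit 5; 11 bits remain
Read 4: bits[21:25] width=4 -> value=15 (bin 1111); offset now 25 = byte 3 bit 1; 7 bits remain

Answer: 3 1 15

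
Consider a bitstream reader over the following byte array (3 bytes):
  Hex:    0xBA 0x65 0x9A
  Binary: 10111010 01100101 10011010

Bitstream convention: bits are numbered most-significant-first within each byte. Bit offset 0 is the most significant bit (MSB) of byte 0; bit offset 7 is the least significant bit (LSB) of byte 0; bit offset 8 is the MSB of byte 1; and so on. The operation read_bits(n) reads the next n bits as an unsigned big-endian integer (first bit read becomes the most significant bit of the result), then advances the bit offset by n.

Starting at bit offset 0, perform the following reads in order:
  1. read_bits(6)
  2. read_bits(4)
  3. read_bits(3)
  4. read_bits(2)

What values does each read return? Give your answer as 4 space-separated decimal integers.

Read 1: bits[0:6] width=6 -> value=46 (bin 101110); offset now 6 = byte 0 bit 6; 18 bits remain
Read 2: bits[6:10] width=4 -> value=9 (bin 1001); offset now 10 = byte 1 bit 2; 14 bits remain
Read 3: bits[10:13] width=3 -> value=4 (bin 100); offset now 13 = byte 1 bit 5; 11 bits remain
Read 4: bits[13:15] width=2 -> value=2 (bin 10); offset now 15 = byte 1 bit 7; 9 bits remain

Answer: 46 9 4 2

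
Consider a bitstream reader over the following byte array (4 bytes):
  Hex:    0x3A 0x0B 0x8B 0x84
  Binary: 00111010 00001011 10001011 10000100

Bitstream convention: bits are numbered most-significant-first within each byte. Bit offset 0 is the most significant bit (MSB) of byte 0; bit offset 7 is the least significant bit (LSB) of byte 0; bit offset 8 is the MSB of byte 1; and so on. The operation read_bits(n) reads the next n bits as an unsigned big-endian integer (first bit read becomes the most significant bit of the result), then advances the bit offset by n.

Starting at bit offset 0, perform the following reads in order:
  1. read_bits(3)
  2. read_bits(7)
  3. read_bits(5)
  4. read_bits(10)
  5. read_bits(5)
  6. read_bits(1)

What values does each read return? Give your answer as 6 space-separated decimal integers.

Answer: 1 104 5 791 1 0

Derivation:
Read 1: bits[0:3] width=3 -> value=1 (bin 001); offset now 3 = byte 0 bit 3; 29 bits remain
Read 2: bits[3:10] width=7 -> value=104 (bin 1101000); offset now 10 = byte 1 bit 2; 22 bits remain
Read 3: bits[10:15] width=5 -> value=5 (bin 00101); offset now 15 = byte 1 bit 7; 17 bits remain
Read 4: bits[15:25] width=10 -> value=791 (bin 1100010111); offset now 25 = byte 3 bit 1; 7 bits remain
Read 5: bits[25:30] width=5 -> value=1 (bin 00001); offset now 30 = byte 3 bit 6; 2 bits remain
Read 6: bits[30:31] width=1 -> value=0 (bin 0); offset now 31 = byte 3 bit 7; 1 bits remain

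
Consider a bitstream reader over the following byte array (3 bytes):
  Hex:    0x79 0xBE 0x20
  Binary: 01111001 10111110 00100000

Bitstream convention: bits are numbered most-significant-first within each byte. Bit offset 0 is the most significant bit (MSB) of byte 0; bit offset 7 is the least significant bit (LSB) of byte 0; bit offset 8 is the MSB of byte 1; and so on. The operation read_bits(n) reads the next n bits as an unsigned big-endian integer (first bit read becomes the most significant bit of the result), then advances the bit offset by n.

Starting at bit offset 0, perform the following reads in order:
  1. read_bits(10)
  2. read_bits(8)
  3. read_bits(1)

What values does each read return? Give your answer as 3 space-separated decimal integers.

Answer: 486 248 1

Derivation:
Read 1: bits[0:10] width=10 -> value=486 (bin 0111100110); offset now 10 = byte 1 bit 2; 14 bits remain
Read 2: bits[10:18] width=8 -> value=248 (bin 11111000); offset now 18 = byte 2 bit 2; 6 bits remain
Read 3: bits[18:19] width=1 -> value=1 (bin 1); offset now 19 = byte 2 bit 3; 5 bits remain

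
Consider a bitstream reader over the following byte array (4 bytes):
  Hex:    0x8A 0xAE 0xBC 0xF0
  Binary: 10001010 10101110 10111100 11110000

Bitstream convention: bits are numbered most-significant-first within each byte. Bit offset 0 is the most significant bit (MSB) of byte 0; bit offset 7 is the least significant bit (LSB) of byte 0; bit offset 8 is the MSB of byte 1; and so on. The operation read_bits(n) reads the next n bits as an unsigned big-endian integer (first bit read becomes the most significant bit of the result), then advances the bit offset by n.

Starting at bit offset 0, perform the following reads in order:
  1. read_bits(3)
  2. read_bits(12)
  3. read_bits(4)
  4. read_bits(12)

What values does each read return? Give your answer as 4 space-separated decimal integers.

Answer: 4 1367 5 3704

Derivation:
Read 1: bits[0:3] width=3 -> value=4 (bin 100); offset now 3 = byte 0 bit 3; 29 bits remain
Read 2: bits[3:15] width=12 -> value=1367 (bin 010101010111); offset now 15 = byte 1 bit 7; 17 bits remain
Read 3: bits[15:19] width=4 -> value=5 (bin 0101); offset now 19 = byte 2 bit 3; 13 bits remain
Read 4: bits[19:31] width=12 -> value=3704 (bin 111001111000); offset now 31 = byte 3 bit 7; 1 bits remain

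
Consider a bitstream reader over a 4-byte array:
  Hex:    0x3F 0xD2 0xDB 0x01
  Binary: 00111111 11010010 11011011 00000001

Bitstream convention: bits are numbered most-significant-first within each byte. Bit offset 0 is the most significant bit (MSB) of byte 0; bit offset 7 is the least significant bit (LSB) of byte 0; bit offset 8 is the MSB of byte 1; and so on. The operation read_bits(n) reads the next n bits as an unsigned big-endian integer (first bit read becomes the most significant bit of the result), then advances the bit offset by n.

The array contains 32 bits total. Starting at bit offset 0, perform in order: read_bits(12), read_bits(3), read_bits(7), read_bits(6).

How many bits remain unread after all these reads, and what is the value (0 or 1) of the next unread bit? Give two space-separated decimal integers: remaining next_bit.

Read 1: bits[0:12] width=12 -> value=1021 (bin 001111111101); offset now 12 = byte 1 bit 4; 20 bits remain
Read 2: bits[12:15] width=3 -> value=1 (bin 001); offset now 15 = byte 1 bit 7; 17 bits remain
Read 3: bits[15:22] width=7 -> value=54 (bin 0110110); offset now 22 = byte 2 bit 6; 10 bits remain
Read 4: bits[22:28] width=6 -> value=48 (bin 110000); offset now 28 = byte 3 bit 4; 4 bits remain

Answer: 4 0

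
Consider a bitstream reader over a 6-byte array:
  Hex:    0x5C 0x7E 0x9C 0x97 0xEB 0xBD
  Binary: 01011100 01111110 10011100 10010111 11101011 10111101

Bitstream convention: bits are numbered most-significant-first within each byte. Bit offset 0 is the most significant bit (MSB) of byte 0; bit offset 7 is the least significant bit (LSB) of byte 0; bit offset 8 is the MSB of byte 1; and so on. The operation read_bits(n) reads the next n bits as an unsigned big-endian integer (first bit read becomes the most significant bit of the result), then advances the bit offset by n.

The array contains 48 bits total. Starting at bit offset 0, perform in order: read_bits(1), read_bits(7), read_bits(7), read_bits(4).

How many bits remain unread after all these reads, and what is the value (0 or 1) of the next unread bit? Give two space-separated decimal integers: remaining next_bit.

Answer: 29 1

Derivation:
Read 1: bits[0:1] width=1 -> value=0 (bin 0); offset now 1 = byte 0 bit 1; 47 bits remain
Read 2: bits[1:8] width=7 -> value=92 (bin 1011100); offset now 8 = byte 1 bit 0; 40 bits remain
Read 3: bits[8:15] width=7 -> value=63 (bin 0111111); offset now 15 = byte 1 bit 7; 33 bits remain
Read 4: bits[15:19] width=4 -> value=4 (bin 0100); offset now 19 = byte 2 bit 3; 29 bits remain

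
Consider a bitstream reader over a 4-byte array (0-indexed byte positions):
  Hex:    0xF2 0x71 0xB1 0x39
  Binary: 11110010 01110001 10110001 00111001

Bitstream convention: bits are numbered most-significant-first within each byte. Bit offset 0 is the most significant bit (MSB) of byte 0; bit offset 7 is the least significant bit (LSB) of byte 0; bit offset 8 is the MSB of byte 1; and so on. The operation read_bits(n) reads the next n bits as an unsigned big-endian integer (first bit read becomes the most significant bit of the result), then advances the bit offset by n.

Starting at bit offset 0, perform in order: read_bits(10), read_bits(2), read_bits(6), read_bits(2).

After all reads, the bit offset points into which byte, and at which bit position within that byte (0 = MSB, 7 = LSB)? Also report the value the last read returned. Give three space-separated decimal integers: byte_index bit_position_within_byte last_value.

Answer: 2 4 3

Derivation:
Read 1: bits[0:10] width=10 -> value=969 (bin 1111001001); offset now 10 = byte 1 bit 2; 22 bits remain
Read 2: bits[10:12] width=2 -> value=3 (bin 11); offset now 12 = byte 1 bit 4; 20 bits remain
Read 3: bits[12:18] width=6 -> value=6 (bin 000110); offset now 18 = byte 2 bit 2; 14 bits remain
Read 4: bits[18:20] width=2 -> value=3 (bin 11); offset now 20 = byte 2 bit 4; 12 bits remain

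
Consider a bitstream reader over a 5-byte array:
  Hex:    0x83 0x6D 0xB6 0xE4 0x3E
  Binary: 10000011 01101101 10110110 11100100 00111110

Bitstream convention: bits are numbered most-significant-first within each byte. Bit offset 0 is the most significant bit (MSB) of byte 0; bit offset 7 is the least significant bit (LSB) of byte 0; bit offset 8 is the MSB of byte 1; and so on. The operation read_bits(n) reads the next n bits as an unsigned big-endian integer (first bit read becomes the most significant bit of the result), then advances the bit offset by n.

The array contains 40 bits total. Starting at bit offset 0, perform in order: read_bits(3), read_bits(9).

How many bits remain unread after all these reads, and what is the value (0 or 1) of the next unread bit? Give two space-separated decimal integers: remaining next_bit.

Answer: 28 1

Derivation:
Read 1: bits[0:3] width=3 -> value=4 (bin 100); offset now 3 = byte 0 bit 3; 37 bits remain
Read 2: bits[3:12] width=9 -> value=54 (bin 000110110); offset now 12 = byte 1 bit 4; 28 bits remain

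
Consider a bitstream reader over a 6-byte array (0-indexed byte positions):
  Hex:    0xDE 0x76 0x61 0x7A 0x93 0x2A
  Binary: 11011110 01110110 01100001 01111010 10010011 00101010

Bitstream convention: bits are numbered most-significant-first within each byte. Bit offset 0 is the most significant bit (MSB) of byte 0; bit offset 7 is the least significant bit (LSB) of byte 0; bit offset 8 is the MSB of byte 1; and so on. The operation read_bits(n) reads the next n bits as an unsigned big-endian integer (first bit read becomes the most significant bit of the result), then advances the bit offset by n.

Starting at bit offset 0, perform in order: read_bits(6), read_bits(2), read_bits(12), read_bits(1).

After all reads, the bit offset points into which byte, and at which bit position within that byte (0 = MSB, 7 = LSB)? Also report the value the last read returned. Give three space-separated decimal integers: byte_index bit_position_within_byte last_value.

Answer: 2 5 0

Derivation:
Read 1: bits[0:6] width=6 -> value=55 (bin 110111); offset now 6 = byte 0 bit 6; 42 bits remain
Read 2: bits[6:8] width=2 -> value=2 (bin 10); offset now 8 = byte 1 bit 0; 40 bits remain
Read 3: bits[8:20] width=12 -> value=1894 (bin 011101100110); offset now 20 = byte 2 bit 4; 28 bits remain
Read 4: bits[20:21] width=1 -> value=0 (bin 0); offset now 21 = byte 2 bit 5; 27 bits remain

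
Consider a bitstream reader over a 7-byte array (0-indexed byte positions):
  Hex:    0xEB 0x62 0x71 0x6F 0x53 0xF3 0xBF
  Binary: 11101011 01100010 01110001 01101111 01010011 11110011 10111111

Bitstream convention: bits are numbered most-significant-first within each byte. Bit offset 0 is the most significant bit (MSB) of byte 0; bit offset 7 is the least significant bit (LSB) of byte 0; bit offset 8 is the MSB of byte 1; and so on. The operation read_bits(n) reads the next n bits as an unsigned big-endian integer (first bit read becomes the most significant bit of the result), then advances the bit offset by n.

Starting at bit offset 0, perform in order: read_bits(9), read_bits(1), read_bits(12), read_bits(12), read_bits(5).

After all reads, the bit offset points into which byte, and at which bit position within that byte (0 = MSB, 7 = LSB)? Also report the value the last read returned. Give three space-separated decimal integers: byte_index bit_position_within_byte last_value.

Answer: 4 7 9

Derivation:
Read 1: bits[0:9] width=9 -> value=470 (bin 111010110); offset now 9 = byte 1 bit 1; 47 bits remain
Read 2: bits[9:10] width=1 -> value=1 (bin 1); offset now 10 = byte 1 bit 2; 46 bits remain
Read 3: bits[10:22] width=12 -> value=2204 (bin 100010011100); offset now 22 = byte 2 bit 6; 34 bits remain
Read 4: bits[22:34] width=12 -> value=1469 (bin 010110111101); offset now 34 = byte 4 bit 2; 22 bits remain
Read 5: bits[34:39] width=5 -> value=9 (bin 01001); offset now 39 = byte 4 bit 7; 17 bits remain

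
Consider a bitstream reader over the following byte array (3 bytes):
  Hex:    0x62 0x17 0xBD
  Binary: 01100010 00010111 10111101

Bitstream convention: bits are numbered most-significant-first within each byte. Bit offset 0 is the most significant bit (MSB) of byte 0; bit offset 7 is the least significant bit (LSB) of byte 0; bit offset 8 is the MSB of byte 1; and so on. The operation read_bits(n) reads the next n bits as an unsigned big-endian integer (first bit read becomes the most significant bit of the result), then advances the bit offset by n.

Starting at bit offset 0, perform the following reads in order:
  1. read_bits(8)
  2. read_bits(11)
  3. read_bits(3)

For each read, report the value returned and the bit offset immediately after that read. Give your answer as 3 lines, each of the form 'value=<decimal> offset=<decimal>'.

Answer: value=98 offset=8
value=189 offset=19
value=7 offset=22

Derivation:
Read 1: bits[0:8] width=8 -> value=98 (bin 01100010); offset now 8 = byte 1 bit 0; 16 bits remain
Read 2: bits[8:19] width=11 -> value=189 (bin 00010111101); offset now 19 = byte 2 bit 3; 5 bits remain
Read 3: bits[19:22] width=3 -> value=7 (bin 111); offset now 22 = byte 2 bit 6; 2 bits remain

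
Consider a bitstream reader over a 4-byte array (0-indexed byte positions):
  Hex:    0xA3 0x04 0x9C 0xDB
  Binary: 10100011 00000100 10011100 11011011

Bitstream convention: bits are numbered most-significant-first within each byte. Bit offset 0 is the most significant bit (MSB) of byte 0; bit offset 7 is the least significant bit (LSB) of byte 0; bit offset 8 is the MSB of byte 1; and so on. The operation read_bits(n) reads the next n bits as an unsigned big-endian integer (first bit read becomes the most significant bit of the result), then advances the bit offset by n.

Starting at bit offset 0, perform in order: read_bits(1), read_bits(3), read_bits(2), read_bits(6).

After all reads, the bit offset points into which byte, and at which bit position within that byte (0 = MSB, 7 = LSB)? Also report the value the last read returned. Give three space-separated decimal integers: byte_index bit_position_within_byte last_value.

Read 1: bits[0:1] width=1 -> value=1 (bin 1); offset now 1 = byte 0 bit 1; 31 bits remain
Read 2: bits[1:4] width=3 -> value=2 (bin 010); offset now 4 = byte 0 bit 4; 28 bits remain
Read 3: bits[4:6] width=2 -> value=0 (bin 00); offset now 6 = byte 0 bit 6; 26 bits remain
Read 4: bits[6:12] width=6 -> value=48 (bin 110000); offset now 12 = byte 1 bit 4; 20 bits remain

Answer: 1 4 48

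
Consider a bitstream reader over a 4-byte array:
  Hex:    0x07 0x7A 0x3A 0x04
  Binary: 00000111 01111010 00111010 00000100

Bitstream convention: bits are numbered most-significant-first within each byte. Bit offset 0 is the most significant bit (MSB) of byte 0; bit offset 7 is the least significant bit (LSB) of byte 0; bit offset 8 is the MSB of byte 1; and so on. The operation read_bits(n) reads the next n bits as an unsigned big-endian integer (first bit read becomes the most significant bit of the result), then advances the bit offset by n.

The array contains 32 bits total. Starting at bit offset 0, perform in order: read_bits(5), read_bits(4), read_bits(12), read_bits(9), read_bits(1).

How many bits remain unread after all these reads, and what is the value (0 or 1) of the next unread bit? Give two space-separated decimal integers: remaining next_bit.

Read 1: bits[0:5] width=5 -> value=0 (bin 00000); offset now 5 = byte 0 bit 5; 27 bits remain
Read 2: bits[5:9] width=4 -> value=14 (bin 1110); offset now 9 = byte 1 bit 1; 23 bits remain
Read 3: bits[9:21] width=12 -> value=3911 (bin 111101000111); offset now 21 = byte 2 bit 5; 11 bits remain
Read 4: bits[21:30] width=9 -> value=129 (bin 010000001); offset now 30 = byte 3 bit 6; 2 bits remain
Read 5: bits[30:31] width=1 -> value=0 (bin 0); offset now 31 = byte 3 bit 7; 1 bits remain

Answer: 1 0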